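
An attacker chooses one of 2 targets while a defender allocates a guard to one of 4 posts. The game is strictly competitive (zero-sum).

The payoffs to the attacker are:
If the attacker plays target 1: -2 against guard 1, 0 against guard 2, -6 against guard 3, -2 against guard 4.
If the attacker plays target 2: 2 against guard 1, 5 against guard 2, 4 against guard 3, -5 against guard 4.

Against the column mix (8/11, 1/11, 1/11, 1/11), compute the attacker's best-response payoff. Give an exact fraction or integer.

target 1: (-2)·(8/11) + (0)·(1/11) + (-6)·(1/11) + (-2)·(1/11) = -24/11.
target 2: (2)·(8/11) + (5)·(1/11) + (4)·(1/11) + (-5)·(1/11) = 20/11.
The best pure response is target 2 with expected payoff 20/11.

20/11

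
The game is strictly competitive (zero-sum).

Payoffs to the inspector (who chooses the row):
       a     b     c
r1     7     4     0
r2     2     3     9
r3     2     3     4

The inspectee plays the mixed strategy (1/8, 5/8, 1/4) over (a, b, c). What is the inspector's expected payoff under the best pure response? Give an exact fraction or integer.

35/8

r1: (7)·(1/8) + (4)·(5/8) + (0)·(1/4) = 27/8.
r2: (2)·(1/8) + (3)·(5/8) + (9)·(1/4) = 35/8.
r3: (2)·(1/8) + (3)·(5/8) + (4)·(1/4) = 25/8.
The best pure response is r2 with expected payoff 35/8.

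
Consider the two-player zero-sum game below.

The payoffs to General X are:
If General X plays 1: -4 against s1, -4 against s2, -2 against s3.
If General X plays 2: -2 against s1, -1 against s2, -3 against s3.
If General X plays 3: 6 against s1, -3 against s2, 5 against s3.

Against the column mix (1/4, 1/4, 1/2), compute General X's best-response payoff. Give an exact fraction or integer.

1: (-4)·(1/4) + (-4)·(1/4) + (-2)·(1/2) = -3.
2: (-2)·(1/4) + (-1)·(1/4) + (-3)·(1/2) = -9/4.
3: (6)·(1/4) + (-3)·(1/4) + (5)·(1/2) = 13/4.
The best pure response is 3 with expected payoff 13/4.

13/4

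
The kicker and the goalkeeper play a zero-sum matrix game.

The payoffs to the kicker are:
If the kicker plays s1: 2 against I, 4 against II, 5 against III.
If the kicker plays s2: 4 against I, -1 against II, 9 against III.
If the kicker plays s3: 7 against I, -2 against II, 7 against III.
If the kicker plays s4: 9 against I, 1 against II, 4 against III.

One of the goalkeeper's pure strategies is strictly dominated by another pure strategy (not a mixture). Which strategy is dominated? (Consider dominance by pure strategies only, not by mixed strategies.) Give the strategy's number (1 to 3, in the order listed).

3

The goalkeeper prefers columns that give the kicker less. Compare III with II: 4 < 5, -1 < 9, -2 < 7, 1 < 4.
So II strictly dominates III for the goalkeeper; III is strictly dominated.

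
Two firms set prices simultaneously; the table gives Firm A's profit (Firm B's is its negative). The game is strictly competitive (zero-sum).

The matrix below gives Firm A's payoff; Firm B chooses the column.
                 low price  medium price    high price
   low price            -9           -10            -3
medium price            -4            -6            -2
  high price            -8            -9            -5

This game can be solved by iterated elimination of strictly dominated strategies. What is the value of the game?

Row high price is strictly dominated by row medium price (-4>-8, -6>-9, -2>-5); eliminate high price.
Column low price is strictly dominated by medium price for Firm B (-10<-9, -6<-4); eliminate low price.
Row low price is strictly dominated by row medium price (-6>-10, -2>-3); eliminate low price.
Column high price is strictly dominated by medium price for Firm B (-6<-2); eliminate high price.
Only (medium price, medium price) remains, with payoff -6.

-6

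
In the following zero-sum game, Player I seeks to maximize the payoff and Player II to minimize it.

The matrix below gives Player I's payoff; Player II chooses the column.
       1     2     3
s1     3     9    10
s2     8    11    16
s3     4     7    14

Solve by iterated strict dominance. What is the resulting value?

8

Column 3 is strictly dominated by 1 for Player II (3<10, 8<16, 4<14); eliminate 3.
Row s3 is strictly dominated by row s2 (8>4, 11>7); eliminate s3.
Column 2 is strictly dominated by 1 for Player II (3<9, 8<11); eliminate 2.
Row s1 is strictly dominated by row s2 (8>3); eliminate s1.
Only (s2, 1) remains, with payoff 8.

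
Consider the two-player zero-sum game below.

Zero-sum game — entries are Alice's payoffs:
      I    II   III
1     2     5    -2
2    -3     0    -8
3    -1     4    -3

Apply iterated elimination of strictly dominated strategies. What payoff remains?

-2

Column II is strictly dominated by I for Bob (2<5, -3<0, -1<4); eliminate II.
Row 3 is strictly dominated by row 1 (2>-1, -2>-3); eliminate 3.
Column I is strictly dominated by III for Bob (-2<2, -8<-3); eliminate I.
Row 2 is strictly dominated by row 1 (-2>-8); eliminate 2.
Only (1, III) remains, with payoff -2.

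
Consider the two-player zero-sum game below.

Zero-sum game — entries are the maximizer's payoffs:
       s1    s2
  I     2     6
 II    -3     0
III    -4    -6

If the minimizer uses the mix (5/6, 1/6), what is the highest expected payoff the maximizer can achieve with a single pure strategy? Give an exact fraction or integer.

I: (2)·(5/6) + (6)·(1/6) = 8/3.
II: (-3)·(5/6) + (0)·(1/6) = -5/2.
III: (-4)·(5/6) + (-6)·(1/6) = -13/3.
The best pure response is I with expected payoff 8/3.

8/3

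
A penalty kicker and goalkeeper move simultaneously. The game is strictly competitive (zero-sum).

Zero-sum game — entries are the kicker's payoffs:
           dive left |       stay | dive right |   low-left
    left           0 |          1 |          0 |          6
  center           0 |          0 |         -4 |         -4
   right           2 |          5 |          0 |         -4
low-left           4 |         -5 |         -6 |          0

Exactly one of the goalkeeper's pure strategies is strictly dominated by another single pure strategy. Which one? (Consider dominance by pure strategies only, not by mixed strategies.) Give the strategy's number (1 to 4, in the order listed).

2

The goalkeeper prefers columns that give the kicker less. Compare stay with dive right: 0 < 1, -4 < 0, 0 < 5, -6 < -5.
So dive right strictly dominates stay for the goalkeeper; stay is strictly dominated.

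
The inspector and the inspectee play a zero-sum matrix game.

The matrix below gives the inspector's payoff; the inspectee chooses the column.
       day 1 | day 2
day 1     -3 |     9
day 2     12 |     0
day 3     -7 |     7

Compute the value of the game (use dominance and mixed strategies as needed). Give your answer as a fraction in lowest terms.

Row day 3 is strictly dominated by row day 1, so the inspector never plays it.
The remaining 2×2 game on (day 1, day 2) × (day 1, day 2) has no saddle point. Let the inspector play day 1 with probability p; indifference gives −3p + 12(1−p) = 9p, so p = 1/2.
Similarly the inspectee's optimal q on day 1 is 3/8, and the value is -3·(3/8) + (9)·(5/8) = 9/2.

9/2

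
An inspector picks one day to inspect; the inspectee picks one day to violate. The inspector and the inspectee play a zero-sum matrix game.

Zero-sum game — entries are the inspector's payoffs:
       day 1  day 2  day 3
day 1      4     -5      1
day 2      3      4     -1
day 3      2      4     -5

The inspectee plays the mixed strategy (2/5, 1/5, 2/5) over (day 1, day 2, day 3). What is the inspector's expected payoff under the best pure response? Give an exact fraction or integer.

day 1: (4)·(2/5) + (-5)·(1/5) + (1)·(2/5) = 1.
day 2: (3)·(2/5) + (4)·(1/5) + (-1)·(2/5) = 8/5.
day 3: (2)·(2/5) + (4)·(1/5) + (-5)·(2/5) = -2/5.
The best pure response is day 2 with expected payoff 8/5.

8/5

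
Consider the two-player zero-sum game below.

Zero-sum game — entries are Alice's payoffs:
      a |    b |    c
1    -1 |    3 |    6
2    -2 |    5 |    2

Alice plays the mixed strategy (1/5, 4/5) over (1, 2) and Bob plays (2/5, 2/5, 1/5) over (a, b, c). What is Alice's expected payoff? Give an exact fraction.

Against (2/5, 2/5, 1/5), each row's expected payoff is 1: 2; 2: 8/5.
Taking the (1/5, 4/5)-weighted average: (1/5)·(2) + (4/5)·(8/5) = 42/25.

42/25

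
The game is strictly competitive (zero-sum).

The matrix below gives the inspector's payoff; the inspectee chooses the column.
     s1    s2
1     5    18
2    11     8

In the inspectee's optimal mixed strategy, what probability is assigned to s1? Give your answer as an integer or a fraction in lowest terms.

Row minima are 5 and 8, so the inspector's maximin is 8; column maxima are 11 and 18, so the inspectee's minimax is 11. These differ, so the equilibrium is in mixed strategies.
Let the inspectee play s1 with probability q. The inspector is indifferent when 5q + 18(1−q) = 11q + 8(1−q), giving q = 5/8.

5/8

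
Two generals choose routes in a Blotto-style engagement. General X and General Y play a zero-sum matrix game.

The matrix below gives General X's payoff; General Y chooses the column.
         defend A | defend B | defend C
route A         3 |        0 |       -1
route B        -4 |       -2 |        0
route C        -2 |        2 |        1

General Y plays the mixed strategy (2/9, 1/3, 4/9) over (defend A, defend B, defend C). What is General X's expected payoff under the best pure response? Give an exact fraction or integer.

route A: (3)·(2/9) + (0)·(1/3) + (-1)·(4/9) = 2/9.
route B: (-4)·(2/9) + (-2)·(1/3) + (0)·(4/9) = -14/9.
route C: (-2)·(2/9) + (2)·(1/3) + (1)·(4/9) = 2/3.
The best pure response is route C with expected payoff 2/3.

2/3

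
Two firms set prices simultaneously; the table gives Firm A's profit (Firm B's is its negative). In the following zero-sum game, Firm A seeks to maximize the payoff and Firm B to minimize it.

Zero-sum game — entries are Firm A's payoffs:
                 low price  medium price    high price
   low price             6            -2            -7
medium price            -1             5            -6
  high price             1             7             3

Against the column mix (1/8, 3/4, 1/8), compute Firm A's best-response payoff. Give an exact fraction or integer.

low price: (6)·(1/8) + (-2)·(3/4) + (-7)·(1/8) = -13/8.
medium price: (-1)·(1/8) + (5)·(3/4) + (-6)·(1/8) = 23/8.
high price: (1)·(1/8) + (7)·(3/4) + (3)·(1/8) = 23/4.
The best pure response is high price with expected payoff 23/4.

23/4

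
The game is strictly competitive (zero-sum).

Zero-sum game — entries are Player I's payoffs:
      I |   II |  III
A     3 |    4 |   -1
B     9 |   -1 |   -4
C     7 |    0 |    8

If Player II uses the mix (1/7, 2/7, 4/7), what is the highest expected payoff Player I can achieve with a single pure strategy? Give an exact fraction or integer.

39/7

A: (3)·(1/7) + (4)·(2/7) + (-1)·(4/7) = 1.
B: (9)·(1/7) + (-1)·(2/7) + (-4)·(4/7) = -9/7.
C: (7)·(1/7) + (0)·(2/7) + (8)·(4/7) = 39/7.
The best pure response is C with expected payoff 39/7.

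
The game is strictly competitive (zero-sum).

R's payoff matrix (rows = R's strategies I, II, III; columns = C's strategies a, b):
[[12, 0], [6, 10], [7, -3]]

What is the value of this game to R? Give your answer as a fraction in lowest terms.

Row III is strictly dominated by row I, so R never plays it.
The remaining 2×2 game on (I, II) × (a, b) has no saddle point. Let R play I with probability p; indifference gives 12p + 6(1−p) = 10(1−p), so p = 1/4.
Similarly C's optimal q on a is 5/8, and the value is 12·(5/8) + (0)·(3/8) = 15/2.

15/2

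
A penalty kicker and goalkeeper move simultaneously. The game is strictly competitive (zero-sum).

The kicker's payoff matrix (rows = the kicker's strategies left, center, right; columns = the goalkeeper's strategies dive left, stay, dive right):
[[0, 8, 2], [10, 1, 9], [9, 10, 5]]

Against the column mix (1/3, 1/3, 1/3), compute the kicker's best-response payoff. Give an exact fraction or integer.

left: (0)·(1/3) + (8)·(1/3) + (2)·(1/3) = 10/3.
center: (10)·(1/3) + (1)·(1/3) + (9)·(1/3) = 20/3.
right: (9)·(1/3) + (10)·(1/3) + (5)·(1/3) = 8.
The best pure response is right with expected payoff 8.

8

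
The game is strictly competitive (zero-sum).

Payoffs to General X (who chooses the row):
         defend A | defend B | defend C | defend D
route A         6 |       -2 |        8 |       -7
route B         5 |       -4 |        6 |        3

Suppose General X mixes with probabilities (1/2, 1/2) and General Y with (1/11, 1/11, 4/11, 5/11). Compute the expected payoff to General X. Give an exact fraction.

41/22

Against (1/11, 1/11, 4/11, 5/11), each row's expected payoff is route A: 1/11; route B: 40/11.
Taking the (1/2, 1/2)-weighted average: (1/2)·(1/11) + (1/2)·(40/11) = 41/22.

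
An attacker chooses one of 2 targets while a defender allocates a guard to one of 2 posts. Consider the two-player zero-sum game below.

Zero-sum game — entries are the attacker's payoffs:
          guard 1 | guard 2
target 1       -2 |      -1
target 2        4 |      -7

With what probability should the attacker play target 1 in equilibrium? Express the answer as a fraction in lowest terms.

Row minima are -2 and -7, so the attacker's maximin is -2; column maxima are 4 and -1, so the defender's minimax is -1. These differ, so the equilibrium is in mixed strategies.
Let the attacker play target 1 with probability p. The defender is indifferent when −2p + 4(1−p) = −p − 7(1−p), giving p = 11/12.

11/12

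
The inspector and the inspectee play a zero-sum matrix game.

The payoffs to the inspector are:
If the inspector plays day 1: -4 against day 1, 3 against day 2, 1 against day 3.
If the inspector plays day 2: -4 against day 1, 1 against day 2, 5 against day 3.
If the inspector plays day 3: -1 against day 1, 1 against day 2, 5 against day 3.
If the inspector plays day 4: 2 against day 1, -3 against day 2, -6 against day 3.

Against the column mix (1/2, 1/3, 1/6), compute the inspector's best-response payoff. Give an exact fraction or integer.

2/3

day 1: (-4)·(1/2) + (3)·(1/3) + (1)·(1/6) = -5/6.
day 2: (-4)·(1/2) + (1)·(1/3) + (5)·(1/6) = -5/6.
day 3: (-1)·(1/2) + (1)·(1/3) + (5)·(1/6) = 2/3.
day 4: (2)·(1/2) + (-3)·(1/3) + (-6)·(1/6) = -1.
The best pure response is day 3 with expected payoff 2/3.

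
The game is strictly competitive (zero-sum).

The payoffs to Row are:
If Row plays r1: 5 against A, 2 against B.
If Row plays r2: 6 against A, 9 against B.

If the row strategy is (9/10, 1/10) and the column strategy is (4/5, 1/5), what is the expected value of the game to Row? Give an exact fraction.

231/50

Against (4/5, 1/5), each row's expected payoff is r1: 22/5; r2: 33/5.
Taking the (9/10, 1/10)-weighted average: (9/10)·(22/5) + (1/10)·(33/5) = 231/50.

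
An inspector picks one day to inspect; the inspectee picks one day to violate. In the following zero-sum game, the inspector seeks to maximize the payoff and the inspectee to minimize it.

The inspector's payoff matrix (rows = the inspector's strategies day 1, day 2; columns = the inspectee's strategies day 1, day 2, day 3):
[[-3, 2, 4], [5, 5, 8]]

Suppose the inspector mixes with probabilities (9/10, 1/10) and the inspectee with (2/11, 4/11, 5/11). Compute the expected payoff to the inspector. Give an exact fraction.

134/55

Against (2/11, 4/11, 5/11), each row's expected payoff is day 1: 2; day 2: 70/11.
Taking the (9/10, 1/10)-weighted average: (9/10)·(2) + (1/10)·(70/11) = 134/55.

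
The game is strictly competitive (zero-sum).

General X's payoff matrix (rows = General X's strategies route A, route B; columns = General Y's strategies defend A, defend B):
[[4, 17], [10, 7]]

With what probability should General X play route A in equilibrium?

3/16

Row minima are 4 and 7, so General X's maximin is 7; column maxima are 10 and 17, so General Y's minimax is 10. These differ, so the equilibrium is in mixed strategies.
Let General X play route A with probability p. General Y is indifferent when 4p + 10(1−p) = 17p + 7(1−p), giving p = 3/16.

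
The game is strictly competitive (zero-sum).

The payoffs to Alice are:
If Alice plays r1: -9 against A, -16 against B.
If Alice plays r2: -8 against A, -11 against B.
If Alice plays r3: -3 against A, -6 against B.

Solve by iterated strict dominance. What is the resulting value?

Column A is strictly dominated by B for Bob (-16<-9, -11<-8, -6<-3); eliminate A.
Row r1 is strictly dominated by row r2 (-11>-16); eliminate r1.
Row r2 is strictly dominated by row r3 (-6>-11); eliminate r2.
Only (r3, B) remains, with payoff -6.

-6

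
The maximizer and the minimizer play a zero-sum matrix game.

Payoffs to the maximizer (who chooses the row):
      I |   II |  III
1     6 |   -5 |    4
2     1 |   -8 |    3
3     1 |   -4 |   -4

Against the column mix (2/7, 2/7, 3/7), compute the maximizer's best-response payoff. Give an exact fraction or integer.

1: (6)·(2/7) + (-5)·(2/7) + (4)·(3/7) = 2.
2: (1)·(2/7) + (-8)·(2/7) + (3)·(3/7) = -5/7.
3: (1)·(2/7) + (-4)·(2/7) + (-4)·(3/7) = -18/7.
The best pure response is 1 with expected payoff 2.

2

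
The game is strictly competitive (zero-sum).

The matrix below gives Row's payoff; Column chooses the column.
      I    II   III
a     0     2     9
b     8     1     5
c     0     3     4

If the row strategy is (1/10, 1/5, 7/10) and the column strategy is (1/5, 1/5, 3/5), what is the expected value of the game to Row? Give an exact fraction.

Against (1/5, 1/5, 3/5), each row's expected payoff is a: 29/5; b: 24/5; c: 3.
Taking the (1/10, 1/5, 7/10)-weighted average: (1/10)·(29/5) + (1/5)·(24/5) + (7/10)·(3) = 91/25.

91/25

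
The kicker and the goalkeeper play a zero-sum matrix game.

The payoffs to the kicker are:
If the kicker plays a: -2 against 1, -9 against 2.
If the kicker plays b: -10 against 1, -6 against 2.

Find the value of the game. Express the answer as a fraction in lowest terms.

Row minima are -9 and -10, so the kicker's maximin is -9; column maxima are -2 and -6, so the goalkeeper's minimax is -6. These differ, so the equilibrium is in mixed strategies.
Let the kicker play a with probability p. The goalkeeper is indifferent when −2p − 10(1−p) = −9p − 6(1−p), giving p = 4/11.
Let the goalkeeper play 1 with probability q. The kicker is indifferent when −2q − 9(1−q) = −10q − 6(1−q), giving q = 3/11.
The value is -2·(3/11) + (-9)·(8/11) = -78/11.

-78/11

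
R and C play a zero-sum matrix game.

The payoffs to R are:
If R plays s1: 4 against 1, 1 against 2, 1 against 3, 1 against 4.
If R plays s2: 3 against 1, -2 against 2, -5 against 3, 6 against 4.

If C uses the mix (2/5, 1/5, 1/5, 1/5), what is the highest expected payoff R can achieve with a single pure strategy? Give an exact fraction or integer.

s1: (4)·(2/5) + (1)·(1/5) + (1)·(1/5) + (1)·(1/5) = 11/5.
s2: (3)·(2/5) + (-2)·(1/5) + (-5)·(1/5) + (6)·(1/5) = 1.
The best pure response is s1 with expected payoff 11/5.

11/5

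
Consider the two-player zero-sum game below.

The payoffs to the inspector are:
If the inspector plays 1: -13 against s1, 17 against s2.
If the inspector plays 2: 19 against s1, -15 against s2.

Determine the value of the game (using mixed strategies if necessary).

2

Row minima are -13 and -15, so the inspector's maximin is -13; column maxima are 19 and 17, so the inspectee's minimax is 17. These differ, so the equilibrium is in mixed strategies.
Let the inspector play 1 with probability p. The inspectee is indifferent when −13p + 19(1−p) = 17p − 15(1−p), giving p = 17/32.
Let the inspectee play s1 with probability q. The inspector is indifferent when −13q + 17(1−q) = 19q − 15(1−q), giving q = 1/2.
The value is -13·(1/2) + (17)·(1/2) = 2.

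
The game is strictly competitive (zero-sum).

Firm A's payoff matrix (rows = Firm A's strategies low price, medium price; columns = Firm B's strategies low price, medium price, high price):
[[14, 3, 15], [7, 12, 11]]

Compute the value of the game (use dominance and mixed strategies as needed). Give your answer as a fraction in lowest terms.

Column high price is strictly dominated by low price for Firm B (it gives Firm A more in every row).
The remaining 2×2 game on (low price, medium price) × (low price, medium price) has no saddle point. Let Firm A play low price with probability p; indifference gives 14p + 7(1−p) = 3p + 12(1−p), so p = 5/16.
Similarly Firm B's optimal q on low price is 9/16, and the value is 14·(9/16) + (3)·(7/16) = 147/16.

147/16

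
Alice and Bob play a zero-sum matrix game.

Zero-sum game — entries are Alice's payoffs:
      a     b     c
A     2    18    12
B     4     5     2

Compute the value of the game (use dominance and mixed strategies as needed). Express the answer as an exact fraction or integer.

Column b is strictly dominated by c for Bob (it gives Alice more in every row).
The remaining 2×2 game on (A, B) × (a, c) has no saddle point. Let Alice play A with probability p; indifference gives 2p + 4(1−p) = 12p + 2(1−p), so p = 1/6.
Similarly Bob's optimal q on a is 5/6, and the value is 2·(5/6) + (12)·(1/6) = 11/3.

11/3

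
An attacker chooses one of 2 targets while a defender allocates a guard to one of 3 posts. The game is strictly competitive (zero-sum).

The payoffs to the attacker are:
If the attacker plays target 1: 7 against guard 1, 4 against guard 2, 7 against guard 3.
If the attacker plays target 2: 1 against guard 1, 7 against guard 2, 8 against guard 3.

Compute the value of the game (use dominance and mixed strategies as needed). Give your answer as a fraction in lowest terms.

5

Column guard 3 is strictly dominated by guard 2 for the defender (it gives the attacker more in every row).
The remaining 2×2 game on (target 1, target 2) × (guard 1, guard 2) has no saddle point. Let the attacker play target 1 with probability p; indifference gives 7p + (1−p) = 4p + 7(1−p), so p = 2/3.
Similarly the defender's optimal q on guard 1 is 1/3, and the value is 7·(1/3) + (4)·(2/3) = 5.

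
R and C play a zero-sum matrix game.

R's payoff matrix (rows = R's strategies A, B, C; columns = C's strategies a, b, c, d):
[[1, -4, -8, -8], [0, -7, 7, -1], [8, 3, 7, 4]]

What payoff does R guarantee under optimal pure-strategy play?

Row minima: -8, -7, 3 → R's maximin is 3.
Column maxima: 8, 3, 7, 4 → C's minimax is 3.
They coincide at (C, b), so the value is 3.

3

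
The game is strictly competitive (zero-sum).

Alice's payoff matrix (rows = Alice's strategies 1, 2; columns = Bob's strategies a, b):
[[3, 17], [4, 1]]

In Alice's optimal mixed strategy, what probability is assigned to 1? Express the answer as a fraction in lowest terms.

Row minima are 3 and 1, so Alice's maximin is 3; column maxima are 4 and 17, so Bob's minimax is 4. These differ, so the equilibrium is in mixed strategies.
Let Alice play 1 with probability p. Bob is indifferent when 3p + 4(1−p) = 17p + (1−p), giving p = 3/17.

3/17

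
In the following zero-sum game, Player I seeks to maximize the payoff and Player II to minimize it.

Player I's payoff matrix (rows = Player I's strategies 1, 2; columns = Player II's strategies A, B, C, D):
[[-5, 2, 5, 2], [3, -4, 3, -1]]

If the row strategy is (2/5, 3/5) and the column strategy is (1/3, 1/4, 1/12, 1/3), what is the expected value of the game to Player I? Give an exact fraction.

-1/12

Against (1/3, 1/4, 1/12, 1/3), each row's expected payoff is 1: -1/12; 2: -1/12.
Taking the (2/5, 3/5)-weighted average: (2/5)·(-1/12) + (3/5)·(-1/12) = -1/12.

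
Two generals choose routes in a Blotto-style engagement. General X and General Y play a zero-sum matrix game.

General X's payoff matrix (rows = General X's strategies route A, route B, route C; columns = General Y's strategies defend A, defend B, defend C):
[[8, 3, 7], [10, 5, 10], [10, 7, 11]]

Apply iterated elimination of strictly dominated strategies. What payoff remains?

7

Row route A is strictly dominated by row route B (10>8, 5>3, 10>7); eliminate route A.
Column defend C is strictly dominated by defend B for General Y (5<10, 7<11); eliminate defend C.
Column defend A is strictly dominated by defend B for General Y (5<10, 7<10); eliminate defend A.
Row route B is strictly dominated by row route C (7>5); eliminate route B.
Only (route C, defend B) remains, with payoff 7.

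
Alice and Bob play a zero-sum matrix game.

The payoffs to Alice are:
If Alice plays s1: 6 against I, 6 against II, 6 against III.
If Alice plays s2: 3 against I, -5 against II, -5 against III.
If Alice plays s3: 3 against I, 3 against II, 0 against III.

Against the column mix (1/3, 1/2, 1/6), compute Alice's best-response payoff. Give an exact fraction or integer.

6

s1: (6)·(1/3) + (6)·(1/2) + (6)·(1/6) = 6.
s2: (3)·(1/3) + (-5)·(1/2) + (-5)·(1/6) = -7/3.
s3: (3)·(1/3) + (3)·(1/2) + (0)·(1/6) = 5/2.
The best pure response is s1 with expected payoff 6.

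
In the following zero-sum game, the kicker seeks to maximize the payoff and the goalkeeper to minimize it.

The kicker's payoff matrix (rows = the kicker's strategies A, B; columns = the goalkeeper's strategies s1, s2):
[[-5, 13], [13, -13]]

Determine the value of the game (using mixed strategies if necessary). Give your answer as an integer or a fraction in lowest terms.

26/11

Row minima are -5 and -13, so the kicker's maximin is -5; column maxima are 13 and 13, so the goalkeeper's minimax is 13. These differ, so the equilibrium is in mixed strategies.
Let the kicker play A with probability p. The goalkeeper is indifferent when −5p + 13(1−p) = 13p − 13(1−p), giving p = 13/22.
Let the goalkeeper play s1 with probability q. The kicker is indifferent when −5q + 13(1−q) = 13q − 13(1−q), giving q = 13/22.
The value is -5·(13/22) + (13)·(9/22) = 26/11.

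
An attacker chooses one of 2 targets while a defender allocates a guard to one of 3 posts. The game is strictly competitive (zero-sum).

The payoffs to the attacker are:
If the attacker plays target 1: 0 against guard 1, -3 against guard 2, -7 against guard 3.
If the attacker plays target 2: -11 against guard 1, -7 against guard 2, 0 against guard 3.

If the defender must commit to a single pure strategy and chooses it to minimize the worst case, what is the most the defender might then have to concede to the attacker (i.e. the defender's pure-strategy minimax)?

-3

The worst case (largest entry) in each column is guard 1: 0, guard 2: -3, guard 3: 0.
The best (smallest) of these is -3.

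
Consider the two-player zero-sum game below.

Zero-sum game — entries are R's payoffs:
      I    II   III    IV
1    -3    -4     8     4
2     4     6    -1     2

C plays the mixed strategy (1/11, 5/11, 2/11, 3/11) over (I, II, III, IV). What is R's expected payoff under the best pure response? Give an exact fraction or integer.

38/11

1: (-3)·(1/11) + (-4)·(5/11) + (8)·(2/11) + (4)·(3/11) = 5/11.
2: (4)·(1/11) + (6)·(5/11) + (-1)·(2/11) + (2)·(3/11) = 38/11.
The best pure response is 2 with expected payoff 38/11.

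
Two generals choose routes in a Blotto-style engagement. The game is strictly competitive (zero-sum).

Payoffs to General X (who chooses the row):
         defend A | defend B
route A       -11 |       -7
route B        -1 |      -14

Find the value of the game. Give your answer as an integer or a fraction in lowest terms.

-147/17

Row minima are -11 and -14, so General X's maximin is -11; column maxima are -1 and -7, so General Y's minimax is -7. These differ, so the equilibrium is in mixed strategies.
Let General X play route A with probability p. General Y is indifferent when −11p − (1−p) = −7p − 14(1−p), giving p = 13/17.
Let General Y play defend A with probability q. General X is indifferent when −11q − 7(1−q) = −q − 14(1−q), giving q = 7/17.
The value is -11·(7/17) + (-7)·(10/17) = -147/17.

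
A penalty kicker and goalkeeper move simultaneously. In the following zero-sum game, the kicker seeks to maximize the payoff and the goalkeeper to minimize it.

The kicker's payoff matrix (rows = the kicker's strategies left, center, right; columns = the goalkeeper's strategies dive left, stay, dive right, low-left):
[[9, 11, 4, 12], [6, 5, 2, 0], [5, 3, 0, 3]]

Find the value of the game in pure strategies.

Row minima: 4, 0, 0 → the kicker's maximin is 4.
Column maxima: 9, 11, 4, 12 → the goalkeeper's minimax is 4.
They coincide at (left, dive right), so the value is 4.

4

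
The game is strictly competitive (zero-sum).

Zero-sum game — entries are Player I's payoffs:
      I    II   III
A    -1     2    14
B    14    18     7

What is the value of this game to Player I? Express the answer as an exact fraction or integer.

Column II is strictly dominated by I for Player II (it gives Player I more in every row).
The remaining 2×2 game on (A, B) × (I, III) has no saddle point. Let Player I play A with probability p; indifference gives −p + 14(1−p) = 14p + 7(1−p), so p = 7/22.
Similarly Player II's optimal q on I is 7/22, and the value is -1·(7/22) + (14)·(15/22) = 203/22.

203/22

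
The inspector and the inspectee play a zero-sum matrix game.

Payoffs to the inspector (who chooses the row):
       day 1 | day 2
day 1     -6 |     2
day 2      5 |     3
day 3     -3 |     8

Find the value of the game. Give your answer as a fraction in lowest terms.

49/13

Row day 1 is strictly dominated by row day 3, so the inspector never plays it.
The remaining 2×2 game on (day 2, day 3) × (day 1, day 2) has no saddle point. Let the inspector play day 2 with probability p; indifference gives 5p − 3(1−p) = 3p + 8(1−p), so p = 11/13.
Similarly the inspectee's optimal q on day 1 is 5/13, and the value is 5·(5/13) + (3)·(8/13) = 49/13.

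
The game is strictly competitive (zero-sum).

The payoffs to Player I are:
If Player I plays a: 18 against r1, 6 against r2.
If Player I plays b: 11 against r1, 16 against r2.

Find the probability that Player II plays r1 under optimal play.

10/17

Row minima are 6 and 11, so Player I's maximin is 11; column maxima are 18 and 16, so Player II's minimax is 16. These differ, so the equilibrium is in mixed strategies.
Let Player II play r1 with probability q. Player I is indifferent when 18q + 6(1−q) = 11q + 16(1−q), giving q = 10/17.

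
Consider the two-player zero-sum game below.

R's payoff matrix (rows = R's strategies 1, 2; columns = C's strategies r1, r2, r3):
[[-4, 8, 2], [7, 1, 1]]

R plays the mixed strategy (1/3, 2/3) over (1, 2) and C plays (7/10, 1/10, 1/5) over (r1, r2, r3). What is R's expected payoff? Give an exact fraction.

Against (7/10, 1/10, 1/5), each row's expected payoff is 1: -8/5; 2: 26/5.
Taking the (1/3, 2/3)-weighted average: (1/3)·(-8/5) + (2/3)·(26/5) = 44/15.

44/15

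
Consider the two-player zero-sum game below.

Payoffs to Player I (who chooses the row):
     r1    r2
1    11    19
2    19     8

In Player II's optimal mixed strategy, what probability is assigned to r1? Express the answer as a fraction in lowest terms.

11/19

Row minima are 11 and 8, so Player I's maximin is 11; column maxima are 19 and 19, so Player II's minimax is 19. These differ, so the equilibrium is in mixed strategies.
Let Player II play r1 with probability q. Player I is indifferent when 11q + 19(1−q) = 19q + 8(1−q), giving q = 11/19.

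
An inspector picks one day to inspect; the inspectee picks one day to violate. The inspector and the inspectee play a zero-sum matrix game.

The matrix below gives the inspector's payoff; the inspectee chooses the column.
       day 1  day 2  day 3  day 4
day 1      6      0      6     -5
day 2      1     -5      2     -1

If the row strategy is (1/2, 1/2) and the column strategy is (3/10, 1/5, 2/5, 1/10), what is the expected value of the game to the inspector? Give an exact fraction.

37/20

Against (3/10, 1/5, 2/5, 1/10), each row's expected payoff is day 1: 37/10; day 2: 0.
Taking the (1/2, 1/2)-weighted average: (1/2)·(37/10) + (1/2)·(0) = 37/20.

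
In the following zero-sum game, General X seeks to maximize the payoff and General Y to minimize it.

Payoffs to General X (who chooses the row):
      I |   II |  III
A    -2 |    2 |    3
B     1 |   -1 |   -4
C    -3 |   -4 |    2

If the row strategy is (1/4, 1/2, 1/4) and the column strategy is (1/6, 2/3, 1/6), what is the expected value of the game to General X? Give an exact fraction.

-11/12

Against (1/6, 2/3, 1/6), each row's expected payoff is A: 3/2; B: -7/6; C: -17/6.
Taking the (1/4, 1/2, 1/4)-weighted average: (1/4)·(3/2) + (1/2)·(-7/6) + (1/4)·(-17/6) = -11/12.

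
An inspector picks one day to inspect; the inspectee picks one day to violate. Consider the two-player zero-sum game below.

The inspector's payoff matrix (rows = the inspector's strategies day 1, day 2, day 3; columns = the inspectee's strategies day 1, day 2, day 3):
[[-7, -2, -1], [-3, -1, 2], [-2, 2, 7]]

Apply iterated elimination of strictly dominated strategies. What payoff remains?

-2

Column day 3 is strictly dominated by day 1 for the inspectee (-7<-1, -3<2, -2<7); eliminate day 3.
Column day 2 is strictly dominated by day 1 for the inspectee (-7<-2, -3<-1, -2<2); eliminate day 2.
Row day 1 is strictly dominated by row day 2 (-3>-7); eliminate day 1.
Row day 2 is strictly dominated by row day 3 (-2>-3); eliminate day 2.
Only (day 3, day 1) remains, with payoff -2.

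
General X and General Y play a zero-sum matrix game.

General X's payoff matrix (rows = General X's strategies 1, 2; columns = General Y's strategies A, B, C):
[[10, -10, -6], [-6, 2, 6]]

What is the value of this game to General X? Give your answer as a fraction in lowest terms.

-10/7

Column C is strictly dominated by B for General Y (it gives General X more in every row).
The remaining 2×2 game on (1, 2) × (A, B) has no saddle point. Let General X play 1 with probability p; indifference gives 10p − 6(1−p) = −10p + 2(1−p), so p = 2/7.
Similarly General Y's optimal q on A is 3/7, and the value is 10·(3/7) + (-10)·(4/7) = -10/7.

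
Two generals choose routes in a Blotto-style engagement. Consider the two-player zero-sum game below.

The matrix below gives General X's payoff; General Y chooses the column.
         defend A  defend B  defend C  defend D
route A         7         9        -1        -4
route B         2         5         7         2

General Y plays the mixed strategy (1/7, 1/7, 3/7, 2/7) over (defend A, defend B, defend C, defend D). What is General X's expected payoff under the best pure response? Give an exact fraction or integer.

32/7

route A: (7)·(1/7) + (9)·(1/7) + (-1)·(3/7) + (-4)·(2/7) = 5/7.
route B: (2)·(1/7) + (5)·(1/7) + (7)·(3/7) + (2)·(2/7) = 32/7.
The best pure response is route B with expected payoff 32/7.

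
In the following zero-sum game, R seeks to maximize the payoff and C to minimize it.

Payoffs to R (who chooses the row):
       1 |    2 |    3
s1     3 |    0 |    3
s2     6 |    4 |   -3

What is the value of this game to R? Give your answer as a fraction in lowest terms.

6/5

Column 1 is strictly dominated by 2 for C (it gives R more in every row).
The remaining 2×2 game on (s1, s2) × (2, 3) has no saddle point. Let R play s1 with probability p; indifference gives 4(1−p) = 3p − 3(1−p), so p = 7/10.
Similarly C's optimal q on 2 is 3/5, and the value is 0·(3/5) + (3)·(2/5) = 6/5.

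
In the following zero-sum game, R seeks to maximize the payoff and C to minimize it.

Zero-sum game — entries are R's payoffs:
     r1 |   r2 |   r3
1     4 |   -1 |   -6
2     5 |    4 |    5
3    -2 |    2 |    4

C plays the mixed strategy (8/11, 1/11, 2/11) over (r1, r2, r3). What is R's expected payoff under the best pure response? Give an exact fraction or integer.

1: (4)·(8/11) + (-1)·(1/11) + (-6)·(2/11) = 19/11.
2: (5)·(8/11) + (4)·(1/11) + (5)·(2/11) = 54/11.
3: (-2)·(8/11) + (2)·(1/11) + (4)·(2/11) = -6/11.
The best pure response is 2 with expected payoff 54/11.

54/11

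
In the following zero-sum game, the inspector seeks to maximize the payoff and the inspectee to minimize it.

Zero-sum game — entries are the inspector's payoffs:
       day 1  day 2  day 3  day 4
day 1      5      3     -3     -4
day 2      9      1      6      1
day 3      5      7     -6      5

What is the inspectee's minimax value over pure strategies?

The worst case (largest entry) in each column is day 1: 9, day 2: 7, day 3: 6, day 4: 5.
The best (smallest) of these is 5.

5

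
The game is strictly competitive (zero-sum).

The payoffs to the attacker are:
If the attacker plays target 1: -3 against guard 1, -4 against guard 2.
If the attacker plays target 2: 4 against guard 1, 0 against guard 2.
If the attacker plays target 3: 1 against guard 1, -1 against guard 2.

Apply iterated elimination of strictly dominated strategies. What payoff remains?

0

Row target 3 is strictly dominated by row target 2 (4>1, 0>-1); eliminate target 3.
Row target 1 is strictly dominated by row target 2 (4>-3, 0>-4); eliminate target 1.
Column guard 1 is strictly dominated by guard 2 for the defender (0<4); eliminate guard 1.
Only (target 2, guard 2) remains, with payoff 0.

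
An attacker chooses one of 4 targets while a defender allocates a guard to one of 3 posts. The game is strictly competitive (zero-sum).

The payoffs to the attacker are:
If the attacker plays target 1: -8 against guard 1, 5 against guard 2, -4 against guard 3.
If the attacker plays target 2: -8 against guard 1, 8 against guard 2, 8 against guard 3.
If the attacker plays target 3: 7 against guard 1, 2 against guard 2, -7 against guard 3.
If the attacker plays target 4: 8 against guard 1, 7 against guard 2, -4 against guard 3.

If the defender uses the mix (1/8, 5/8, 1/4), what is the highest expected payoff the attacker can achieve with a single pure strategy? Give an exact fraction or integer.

target 1: (-8)·(1/8) + (5)·(5/8) + (-4)·(1/4) = 9/8.
target 2: (-8)·(1/8) + (8)·(5/8) + (8)·(1/4) = 6.
target 3: (7)·(1/8) + (2)·(5/8) + (-7)·(1/4) = 3/8.
target 4: (8)·(1/8) + (7)·(5/8) + (-4)·(1/4) = 35/8.
The best pure response is target 2 with expected payoff 6.

6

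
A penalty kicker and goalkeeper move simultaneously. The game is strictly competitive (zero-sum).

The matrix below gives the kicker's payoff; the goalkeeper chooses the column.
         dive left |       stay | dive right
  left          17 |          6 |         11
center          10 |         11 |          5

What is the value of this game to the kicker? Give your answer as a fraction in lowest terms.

Column dive left is strictly dominated by dive right for the goalkeeper (it gives the kicker more in every row).
The remaining 2×2 game on (left, center) × (stay, dive right) has no saddle point. Let the kicker play left with probability p; indifference gives 6p + 11(1−p) = 11p + 5(1−p), so p = 6/11.
Similarly the goalkeeper's optimal q on stay is 6/11, and the value is 6·(6/11) + (11)·(5/11) = 91/11.

91/11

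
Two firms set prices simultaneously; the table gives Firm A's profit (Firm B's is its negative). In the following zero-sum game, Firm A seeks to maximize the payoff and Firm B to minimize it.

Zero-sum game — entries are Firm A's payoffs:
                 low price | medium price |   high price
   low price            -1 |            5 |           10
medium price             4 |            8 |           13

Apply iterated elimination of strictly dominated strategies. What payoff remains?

4

Column high price is strictly dominated by low price for Firm B (-1<10, 4<13); eliminate high price.
Row low price is strictly dominated by row medium price (4>-1, 8>5); eliminate low price.
Column medium price is strictly dominated by low price for Firm B (4<8); eliminate medium price.
Only (medium price, low price) remains, with payoff 4.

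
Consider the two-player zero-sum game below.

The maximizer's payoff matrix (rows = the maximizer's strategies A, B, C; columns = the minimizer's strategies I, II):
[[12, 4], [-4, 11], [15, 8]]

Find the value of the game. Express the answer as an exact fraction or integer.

Row A is strictly dominated by row C, so the maximizer never plays it.
The remaining 2×2 game on (B, C) × (I, II) has no saddle point. Let the maximizer play B with probability p; indifference gives −4p + 15(1−p) = 11p + 8(1−p), so p = 7/22.
Similarly the minimizer's optimal q on I is 3/22, and the value is -4·(3/22) + (11)·(19/22) = 197/22.

197/22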